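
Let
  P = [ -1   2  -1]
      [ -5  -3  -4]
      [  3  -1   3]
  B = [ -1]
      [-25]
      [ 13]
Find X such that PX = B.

X = [[-1], [2], [6]]

Left-multiplying both sides by P⁻¹ gives X = P⁻¹B.
P has determinant 5; P⁻¹ = [[-13/5, -1, -11/5], [3/5, 0, 1/5], [14/5, 1, 13/5]].
X = P⁻¹B = [[-13/5, -1, -11/5], [3/5, 0, 1/5], [14/5, 1, 13/5]] · [[-1], [-25], [13]] = [[-1], [2], [6]].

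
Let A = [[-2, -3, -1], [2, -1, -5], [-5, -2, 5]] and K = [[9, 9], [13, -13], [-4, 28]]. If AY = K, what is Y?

Y = [[-5, -6], [2, 1], [-5, 0]]

Since A multiplies Y on the left, Y = A⁻¹K.
det A = -6, so A⁻¹ = [[5/2, -17/6, -7/3], [-5/2, 5/2, 2], [3/2, -11/6, -4/3]].
Y = A⁻¹K = [[5/2, -17/6, -7/3], [-5/2, 5/2, 2], [3/2, -11/6, -4/3]] · [[9, 9], [13, -13], [-4, 28]] = [[-5, -6], [2, 1], [-5, 0]].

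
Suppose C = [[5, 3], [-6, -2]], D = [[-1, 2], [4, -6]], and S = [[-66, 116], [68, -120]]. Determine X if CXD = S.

Left-multiply by C⁻¹ and right-multiply by D⁻¹: X = C⁻¹SD⁻¹.
C has determinant 8; C⁻¹ = [[-1/4, -3/8], [3/4, 5/8]].
det D = -2, so D⁻¹ = [[3, 1], [2, 1/2]].
C⁻¹S = [[-9, 16], [-7, 12]].
X = (C⁻¹S)D⁻¹ = [[5, -1], [3, -1]].

X = [[5, -1], [3, -1]]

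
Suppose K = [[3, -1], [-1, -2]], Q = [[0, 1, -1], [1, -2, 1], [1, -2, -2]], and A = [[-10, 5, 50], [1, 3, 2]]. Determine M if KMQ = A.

Isolating M: multiply by K⁻¹ from the left and Q⁻¹ from the right, so M = K⁻¹AQ⁻¹.
det K = -7; the adjugate gives K⁻¹ = [[2/7, -1/7], [-1/7, -3/7]].
Q has determinant 3; Q⁻¹ = [[2, 4/3, -1/3], [1, 1/3, -1/3], [0, 1/3, -1/3]].
K⁻¹A = [[-3, 1, 14], [1, -2, -8]].
M = (K⁻¹A)Q⁻¹ = [[-5, 1, -4], [0, -2, 3]].

M = [[-5, 1, -4], [0, -2, 3]]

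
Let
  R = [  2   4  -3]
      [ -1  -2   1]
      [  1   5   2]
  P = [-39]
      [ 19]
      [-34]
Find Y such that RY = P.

Y = [[-6], [-6], [1]]

Left-multiplying both sides by R⁻¹ gives Y = R⁻¹P.
R has determinant 3; R⁻¹ = [[-3, -23/3, -2/3], [1, 7/3, 1/3], [-1, -2, 0]].
Y = R⁻¹P = [[-3, -23/3, -2/3], [1, 7/3, 1/3], [-1, -2, 0]] · [[-39], [19], [-34]] = [[-6], [-6], [1]].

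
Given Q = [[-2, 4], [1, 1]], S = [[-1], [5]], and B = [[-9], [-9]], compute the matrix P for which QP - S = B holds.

QP = B + S = [[-10], [-4]].
Left-multiplying both sides by Q⁻¹ gives P = Q⁻¹(B + S).
det Q = -6; the adjugate gives Q⁻¹ = [[-1/6, 2/3], [1/6, 1/3]].
P = Q⁻¹(B + S) = [[-1], [-3]].

P = [[-1], [-3]]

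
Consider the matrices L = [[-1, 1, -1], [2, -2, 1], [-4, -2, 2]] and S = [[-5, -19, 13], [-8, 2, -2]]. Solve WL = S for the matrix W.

W = [[1, 6, 4], [4, 0, 1]]

L is on the right of W, so right-multiply by L⁻¹: W = SL⁻¹.
det L = 6; the adjugate gives L⁻¹ = [[-1/3, 0, -1/6], [-4/3, -1, -1/6], [-2, -1, 0]].
W = SL⁻¹ = [[-5, -19, 13], [-8, 2, -2]] · [[-1/3, 0, -1/6], [-4/3, -1, -1/6], [-2, -1, 0]] = [[1, 6, 4], [4, 0, 1]].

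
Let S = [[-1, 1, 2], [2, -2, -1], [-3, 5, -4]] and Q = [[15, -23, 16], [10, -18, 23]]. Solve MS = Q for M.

S is on the right of M, so right-multiply by S⁻¹: M = QS⁻¹.
det S = 6; the adjugate gives S⁻¹ = [[13/6, 7/3, 1/2], [11/6, 5/3, 1/2], [2/3, 1/3, 0]].
M = QS⁻¹ = [[15, -23, 16], [10, -18, 23]] · [[13/6, 7/3, 1/2], [11/6, 5/3, 1/2], [2/3, 1/3, 0]] = [[1, 2, -4], [4, 1, -4]].

M = [[1, 2, -4], [4, 1, -4]]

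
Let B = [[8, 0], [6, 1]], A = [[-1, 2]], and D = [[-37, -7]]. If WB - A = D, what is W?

W = [[-1, -5]]

WB = D + A = [[-38, -5]].
Right-multiplying both sides by B⁻¹ gives W = (D + A)B⁻¹.
det B = 8; the adjugate gives B⁻¹ = [[1/8, 0], [-3/4, 1]].
W = (D + A)B⁻¹ = [[-1, -5]].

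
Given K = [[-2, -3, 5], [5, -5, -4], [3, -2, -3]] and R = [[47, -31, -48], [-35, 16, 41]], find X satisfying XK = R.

K is on the right of X, so right-multiply by K⁻¹: X = RK⁻¹.
det K = 2, so K⁻¹ = [[7/2, -19/2, 37/2], [3/2, -9/2, 17/2], [5/2, -13/2, 25/2]].
X = RK⁻¹ = [[47, -31, -48], [-35, 16, 41]] · [[7/2, -19/2, 37/2], [3/2, -9/2, 17/2], [5/2, -13/2, 25/2]] = [[-2, 5, 6], [4, -6, 1]].

X = [[-2, 5, 6], [4, -6, 1]]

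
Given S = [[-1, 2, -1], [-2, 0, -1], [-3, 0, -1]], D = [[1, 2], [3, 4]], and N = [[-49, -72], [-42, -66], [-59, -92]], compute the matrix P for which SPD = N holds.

P = [[5, 4], [0, -4], [5, 1]]

Left-multiply by S⁻¹ and right-multiply by D⁻¹: P = S⁻¹ND⁻¹.
det S = 2; the adjugate gives S⁻¹ = [[0, 1, -1], [1/2, -1, 1/2], [0, -3, 2]].
det D = -2, so D⁻¹ = [[-2, 1], [3/2, -1/2]].
S⁻¹N = [[17, 26], [-12, -16], [8, 14]].
P = (S⁻¹N)D⁻¹ = [[5, 4], [0, -4], [5, 1]].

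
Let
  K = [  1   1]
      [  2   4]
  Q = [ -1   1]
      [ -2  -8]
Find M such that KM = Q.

Since K multiplies M on the left, M = K⁻¹Q.
K has determinant 2; K⁻¹ = [[2, -1/2], [-1, 1/2]].
M = K⁻¹Q = [[2, -1/2], [-1, 1/2]] · [[-1, 1], [-2, -8]] = [[-1, 6], [0, -5]].

M = [[-1, 6], [0, -5]]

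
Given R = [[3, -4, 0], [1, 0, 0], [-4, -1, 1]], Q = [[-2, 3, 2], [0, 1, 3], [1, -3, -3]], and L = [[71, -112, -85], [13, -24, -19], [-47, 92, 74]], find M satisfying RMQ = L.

M = R⁻¹LQ⁻¹ (apply R⁻¹ on the left and Q⁻¹ on the right).
det R = 4, so R⁻¹ = [[0, 1, 0], [-1/4, 3/4, 0], [-1/4, 19/4, 1]].
det Q = -5; the adjugate gives Q⁻¹ = [[-6/5, -3/5, -7/5], [-3/5, -4/5, -6/5], [1/5, 3/5, 2/5]].
R⁻¹L = [[13, -24, -19], [-8, 10, 7], [-3, 6, 5]].
M = (R⁻¹L)Q⁻¹ = [[-5, 0, 3], [5, 1, 2], [1, 0, -1]].

M = [[-5, 0, 3], [5, 1, 2], [1, 0, -1]]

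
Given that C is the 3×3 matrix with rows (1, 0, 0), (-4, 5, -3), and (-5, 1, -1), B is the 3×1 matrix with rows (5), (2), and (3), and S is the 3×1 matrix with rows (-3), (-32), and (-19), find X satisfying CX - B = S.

CX = S + B = [[2], [-30], [-16]].
C is on the left of X, so left-multiply by C⁻¹: X = C⁻¹(S + B).
det C = -2, so C⁻¹ = [[1, 0, 0], [-11/2, 1/2, -3/2], [-21/2, 1/2, -5/2]].
X = C⁻¹(S + B) = [[2], [-2], [4]].

X = [[2], [-2], [4]]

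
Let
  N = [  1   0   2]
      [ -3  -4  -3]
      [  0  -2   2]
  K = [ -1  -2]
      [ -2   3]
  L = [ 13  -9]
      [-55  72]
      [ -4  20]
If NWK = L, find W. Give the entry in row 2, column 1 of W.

Isolating W: multiply by N⁻¹ from the left and K⁻¹ from the right, so W = N⁻¹LK⁻¹.
N has determinant -2; N⁻¹ = [[7, 2, -4], [-3, -1, 3/2], [-3, -1, 2]].
det K = -7; the adjugate gives K⁻¹ = [[-3/7, -2/7], [-2/7, 1/7]].
N⁻¹L = [[-3, 1], [10, -15], [8, -5]].
W = (N⁻¹L)K⁻¹ = [[1, 1], [0, -5], [-2, -3]].

0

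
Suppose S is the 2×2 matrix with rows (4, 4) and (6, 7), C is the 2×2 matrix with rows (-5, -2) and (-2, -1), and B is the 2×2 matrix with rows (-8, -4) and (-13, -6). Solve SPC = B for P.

Isolating P: multiply by S⁻¹ from the left and C⁻¹ from the right, so P = S⁻¹BC⁻¹.
det S = 4, so S⁻¹ = [[7/4, -1], [-3/2, 1]].
det C = 1; the adjugate gives C⁻¹ = [[-1, 2], [2, -5]].
S⁻¹B = [[-1, -1], [-1, 0]].
P = (S⁻¹B)C⁻¹ = [[-1, 3], [1, -2]].

P = [[-1, 3], [1, -2]]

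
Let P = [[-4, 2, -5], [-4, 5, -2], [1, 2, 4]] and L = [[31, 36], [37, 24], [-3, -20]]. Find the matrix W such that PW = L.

W = [[-5, -4], [3, 0], [-1, -4]]

Since P multiplies W on the left, W = P⁻¹L.
P has determinant -3; P⁻¹ = [[-8, 6, -7], [-14/3, 11/3, -4], [13/3, -10/3, 4]].
W = P⁻¹L = [[-8, 6, -7], [-14/3, 11/3, -4], [13/3, -10/3, 4]] · [[31, 36], [37, 24], [-3, -20]] = [[-5, -4], [3, 0], [-1, -4]].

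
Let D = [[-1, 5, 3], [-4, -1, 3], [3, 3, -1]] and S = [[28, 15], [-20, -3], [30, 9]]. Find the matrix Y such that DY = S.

Y = [[6, 0], [5, 3], [3, 0]]

Since D multiplies Y on the left, Y = D⁻¹S.
D has determinant 6; D⁻¹ = [[-4/3, 7/3, 3], [5/6, -4/3, -3/2], [-3/2, 3, 7/2]].
Y = D⁻¹S = [[-4/3, 7/3, 3], [5/6, -4/3, -3/2], [-3/2, 3, 7/2]] · [[28, 15], [-20, -3], [30, 9]] = [[6, 0], [5, 3], [3, 0]].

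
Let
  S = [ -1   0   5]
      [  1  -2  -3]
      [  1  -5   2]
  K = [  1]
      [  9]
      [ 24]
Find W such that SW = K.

Since S multiplies W on the left, W = S⁻¹K.
det S = 4, so S⁻¹ = [[-19/4, -25/4, 5/2], [-5/4, -7/4, 1/2], [-3/4, -5/4, 1/2]].
W = S⁻¹K = [[-19/4, -25/4, 5/2], [-5/4, -7/4, 1/2], [-3/4, -5/4, 1/2]] · [[1], [9], [24]] = [[-1], [-5], [0]].

W = [[-1], [-5], [0]]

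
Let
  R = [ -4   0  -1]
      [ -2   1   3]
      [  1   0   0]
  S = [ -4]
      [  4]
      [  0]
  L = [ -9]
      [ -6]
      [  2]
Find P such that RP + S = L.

RP = L − S = [[-5], [-10], [2]].
Since R multiplies P on the left, P = R⁻¹(L − S).
det R = 1, so R⁻¹ = [[0, 0, 1], [3, 1, 14], [-1, 0, -4]].
P = R⁻¹(L − S) = [[2], [3], [-3]].

P = [[2], [3], [-3]]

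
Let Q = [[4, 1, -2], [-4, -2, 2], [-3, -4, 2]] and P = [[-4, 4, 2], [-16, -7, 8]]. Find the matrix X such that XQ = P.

X = [[-6, -5, 0], [-1, 3, 0]]

Right-multiplying both sides by Q⁻¹ gives X = PQ⁻¹.
det Q = -2, so Q⁻¹ = [[-2, -3, 1], [-1, -1, 0], [-5, -13/2, 2]].
X = PQ⁻¹ = [[-4, 4, 2], [-16, -7, 8]] · [[-2, -3, 1], [-1, -1, 0], [-5, -13/2, 2]] = [[-6, -5, 0], [-1, 3, 0]].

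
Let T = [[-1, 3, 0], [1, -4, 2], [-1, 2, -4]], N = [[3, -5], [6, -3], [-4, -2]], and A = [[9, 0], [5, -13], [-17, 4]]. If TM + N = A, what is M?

TM = A − N = [[6, 5], [-1, -10], [-13, 6]].
T is on the left of M, so left-multiply by T⁻¹: M = T⁻¹(A − N).
det T = -6; the adjugate gives T⁻¹ = [[-2, -2, -1], [-1/3, -2/3, -1/3], [1/3, 1/6, -1/6]].
M = T⁻¹(A − N) = [[3, 4], [3, 3], [4, -1]].

M = [[3, 4], [3, 3], [4, -1]]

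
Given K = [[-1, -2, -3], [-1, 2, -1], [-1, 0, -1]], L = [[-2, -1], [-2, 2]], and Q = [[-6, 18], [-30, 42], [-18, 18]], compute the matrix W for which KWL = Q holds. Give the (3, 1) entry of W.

W = K⁻¹QL⁻¹ (apply K⁻¹ on the left and L⁻¹ on the right).
det K = -4; the adjugate gives K⁻¹ = [[1/2, 1/2, -2], [0, 1/2, -1/2], [-1/2, -1/2, 1]].
L has determinant -6; L⁻¹ = [[-1/3, -1/6], [-1/3, 1/3]].
K⁻¹Q = [[18, -6], [-6, 12], [0, -12]].
W = (K⁻¹Q)L⁻¹ = [[-4, -5], [-2, 5], [4, -4]].

4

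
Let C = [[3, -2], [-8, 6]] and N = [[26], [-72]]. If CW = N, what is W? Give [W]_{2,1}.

Left-multiplying both sides by C⁻¹ gives W = C⁻¹N.
det C = 2, so C⁻¹ = [[3, 1], [4, 3/2]].
W = C⁻¹N = [[3, 1], [4, 3/2]] · [[26], [-72]] = [[6], [-4]].

-4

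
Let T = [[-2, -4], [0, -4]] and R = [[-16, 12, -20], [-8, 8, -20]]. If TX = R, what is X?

X = [[4, -2, 0], [2, -2, 5]]

Left-multiplying both sides by T⁻¹ gives X = T⁻¹R.
det T = 8, so T⁻¹ = [[-1/2, 1/2], [0, -1/4]].
X = T⁻¹R = [[-1/2, 1/2], [0, -1/4]] · [[-16, 12, -20], [-8, 8, -20]] = [[4, -2, 0], [2, -2, 5]].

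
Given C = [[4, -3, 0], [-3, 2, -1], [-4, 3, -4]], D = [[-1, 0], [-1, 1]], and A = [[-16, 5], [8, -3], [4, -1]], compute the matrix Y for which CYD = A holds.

Y = [[-1, 2], [-5, 1], [-2, -1]]

Y = C⁻¹AD⁻¹ (apply C⁻¹ on the left and D⁻¹ on the right).
det C = 4, so C⁻¹ = [[-5/4, -3, 3/4], [-2, -4, 1], [-1/4, 0, -1/4]].
det D = -1; the adjugate gives D⁻¹ = [[-1, 0], [-1, 1]].
C⁻¹A = [[-1, 2], [4, 1], [3, -1]].
Y = (C⁻¹A)D⁻¹ = [[-1, 2], [-5, 1], [-2, -1]].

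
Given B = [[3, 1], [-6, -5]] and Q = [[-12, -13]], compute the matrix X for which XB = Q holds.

Right-multiplying both sides by B⁻¹ gives X = QB⁻¹.
det B = -9; the adjugate gives B⁻¹ = [[5/9, 1/9], [-2/3, -1/3]].
X = QB⁻¹ = [[-12, -13]] · [[5/9, 1/9], [-2/3, -1/3]] = [[2, 3]].

X = [[2, 3]]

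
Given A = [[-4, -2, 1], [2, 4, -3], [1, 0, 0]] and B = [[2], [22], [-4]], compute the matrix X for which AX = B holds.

A is on the left of X, so left-multiply by A⁻¹: X = A⁻¹B.
det A = 2; the adjugate gives A⁻¹ = [[0, 0, 1], [-3/2, -1/2, -5], [-2, -1, -6]].
X = A⁻¹B = [[0, 0, 1], [-3/2, -1/2, -5], [-2, -1, -6]] · [[2], [22], [-4]] = [[-4], [6], [-2]].

X = [[-4], [6], [-2]]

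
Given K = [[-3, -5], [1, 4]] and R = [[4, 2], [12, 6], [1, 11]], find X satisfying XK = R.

X = [[-2, -2], [-6, -6], [1, 4]]

Right-multiplying both sides by K⁻¹ gives X = RK⁻¹.
det K = -7; the adjugate gives K⁻¹ = [[-4/7, -5/7], [1/7, 3/7]].
X = RK⁻¹ = [[4, 2], [12, 6], [1, 11]] · [[-4/7, -5/7], [1/7, 3/7]] = [[-2, -2], [-6, -6], [1, 4]].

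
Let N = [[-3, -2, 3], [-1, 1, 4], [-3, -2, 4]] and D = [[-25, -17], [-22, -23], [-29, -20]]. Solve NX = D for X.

Left-multiplying both sides by N⁻¹ gives X = N⁻¹D.
det N = -5; the adjugate gives N⁻¹ = [[-12/5, -2/5, 11/5], [8/5, 3/5, -9/5], [-1, 0, 1]].
X = N⁻¹D = [[-12/5, -2/5, 11/5], [8/5, 3/5, -9/5], [-1, 0, 1]] · [[-25, -17], [-22, -23], [-29, -20]] = [[5, 6], [-1, -5], [-4, -3]].

X = [[5, 6], [-1, -5], [-4, -3]]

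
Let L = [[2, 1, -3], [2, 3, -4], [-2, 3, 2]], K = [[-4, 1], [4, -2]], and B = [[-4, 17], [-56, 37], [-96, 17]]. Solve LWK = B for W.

W = [[-4, 0], [5, -1], [4, 5]]

Left-multiply by L⁻¹ and right-multiply by K⁻¹: W = L⁻¹BK⁻¹.
L has determinant 4; L⁻¹ = [[9/2, -11/4, 5/4], [1, -1/2, 1/2], [3, -2, 1]].
det K = 4; the adjugate gives K⁻¹ = [[-1/2, -1/4], [-1, -1]].
L⁻¹B = [[16, -4], [-24, 7], [4, -6]].
W = (L⁻¹B)K⁻¹ = [[-4, 0], [5, -1], [4, 5]].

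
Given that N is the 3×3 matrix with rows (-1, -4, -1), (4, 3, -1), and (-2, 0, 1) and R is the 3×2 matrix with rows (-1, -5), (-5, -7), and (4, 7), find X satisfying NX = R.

X = [[-5, -6], [3, 4], [-6, -5]]

Since N multiplies X on the left, X = N⁻¹R.
det N = -1; the adjugate gives N⁻¹ = [[-3, -4, -7], [2, 3, 5], [-6, -8, -13]].
X = N⁻¹R = [[-3, -4, -7], [2, 3, 5], [-6, -8, -13]] · [[-1, -5], [-5, -7], [4, 7]] = [[-5, -6], [3, 4], [-6, -5]].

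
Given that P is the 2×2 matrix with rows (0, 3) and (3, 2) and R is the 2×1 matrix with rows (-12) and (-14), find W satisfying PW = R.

Since P multiplies W on the left, W = P⁻¹R.
det P = -9; the adjugate gives P⁻¹ = [[-2/9, 1/3], [1/3, 0]].
W = P⁻¹R = [[-2/9, 1/3], [1/3, 0]] · [[-12], [-14]] = [[-2], [-4]].

W = [[-2], [-4]]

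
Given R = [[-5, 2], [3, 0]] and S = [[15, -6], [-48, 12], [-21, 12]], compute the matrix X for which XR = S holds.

Right-multiplying both sides by R⁻¹ gives X = SR⁻¹.
det R = -6, so R⁻¹ = [[0, 1/3], [1/2, 5/6]].
X = SR⁻¹ = [[15, -6], [-48, 12], [-21, 12]] · [[0, 1/3], [1/2, 5/6]] = [[-3, 0], [6, -6], [6, 3]].

X = [[-3, 0], [6, -6], [6, 3]]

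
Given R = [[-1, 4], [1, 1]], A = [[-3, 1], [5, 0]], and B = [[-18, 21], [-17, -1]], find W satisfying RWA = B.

Isolating W: multiply by R⁻¹ from the left and A⁻¹ from the right, so W = R⁻¹BA⁻¹.
det R = -5; the adjugate gives R⁻¹ = [[-1/5, 4/5], [1/5, 1/5]].
det A = -5, so A⁻¹ = [[0, 1/5], [1, 3/5]].
R⁻¹B = [[-10, -5], [-7, 4]].
W = (R⁻¹B)A⁻¹ = [[-5, -5], [4, 1]].

W = [[-5, -5], [4, 1]]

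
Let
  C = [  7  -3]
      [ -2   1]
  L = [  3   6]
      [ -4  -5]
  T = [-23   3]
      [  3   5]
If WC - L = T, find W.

WC = T + L = [[-20, 9], [-1, 0]].
Since C sits to the right of W, W = (T + L)C⁻¹.
C has determinant 1; C⁻¹ = [[1, 3], [2, 7]].
W = (T + L)C⁻¹ = [[-2, 3], [-1, -3]].

W = [[-2, 3], [-1, -3]]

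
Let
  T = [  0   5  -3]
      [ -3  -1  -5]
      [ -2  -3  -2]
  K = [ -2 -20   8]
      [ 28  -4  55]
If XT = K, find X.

T is on the right of X, so right-multiply by T⁻¹: X = KT⁻¹.
T has determinant -1; T⁻¹ = [[13, -19, 28], [-4, 6, -9], [-7, 10, -15]].
X = KT⁻¹ = [[-2, -20, 8], [28, -4, 55]] · [[13, -19, 28], [-4, 6, -9], [-7, 10, -15]] = [[-2, -2, 4], [-5, -6, -5]].

X = [[-2, -2, 4], [-5, -6, -5]]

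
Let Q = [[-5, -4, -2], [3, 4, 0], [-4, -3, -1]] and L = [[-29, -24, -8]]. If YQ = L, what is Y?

Right-multiplying both sides by Q⁻¹ gives Y = LQ⁻¹.
det Q = -6; the adjugate gives Q⁻¹ = [[2/3, -1/3, -4/3], [-1/2, 1/2, 1], [-7/6, -1/6, 4/3]].
Y = LQ⁻¹ = [[-29, -24, -8]] · [[2/3, -1/3, -4/3], [-1/2, 1/2, 1], [-7/6, -1/6, 4/3]] = [[2, -1, 4]].

Y = [[2, -1, 4]]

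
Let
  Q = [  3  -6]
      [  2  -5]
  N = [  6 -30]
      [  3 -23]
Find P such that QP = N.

P = [[4, -4], [1, 3]]

Q is on the left of P, so left-multiply by Q⁻¹: P = Q⁻¹N.
det Q = -3, so Q⁻¹ = [[5/3, -2], [2/3, -1]].
P = Q⁻¹N = [[5/3, -2], [2/3, -1]] · [[6, -30], [3, -23]] = [[4, -4], [1, 3]].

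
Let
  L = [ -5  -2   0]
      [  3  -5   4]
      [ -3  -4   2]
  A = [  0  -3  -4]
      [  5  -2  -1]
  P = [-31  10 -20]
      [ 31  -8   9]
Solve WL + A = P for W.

WL = P − A = [[-31, 13, -16], [26, -6, 10]].
L is on the right of W, so right-multiply by L⁻¹: W = (P − A)L⁻¹.
det L = 6, so L⁻¹ = [[1, 2/3, -4/3], [-3, -5/3, 10/3], [-9/2, -7/3, 31/6]].
W = (P − A)L⁻¹ = [[2, -5, 2], [-1, 4, -3]].

W = [[2, -5, 2], [-1, 4, -3]]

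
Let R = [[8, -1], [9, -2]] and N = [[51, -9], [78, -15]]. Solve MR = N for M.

Right-multiplying both sides by R⁻¹ gives M = NR⁻¹.
R has determinant -7; R⁻¹ = [[2/7, -1/7], [9/7, -8/7]].
M = NR⁻¹ = [[51, -9], [78, -15]] · [[2/7, -1/7], [9/7, -8/7]] = [[3, 3], [3, 6]].

M = [[3, 3], [3, 6]]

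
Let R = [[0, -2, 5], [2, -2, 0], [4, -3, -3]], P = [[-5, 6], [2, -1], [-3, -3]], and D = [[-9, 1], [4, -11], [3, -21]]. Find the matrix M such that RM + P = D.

M = [[3, 0], [2, 5], [0, 1]]

RM = D − P = [[-4, -5], [2, -10], [6, -18]].
Since R multiplies M on the left, M = R⁻¹(D − P).
R has determinant -2; R⁻¹ = [[-3, 21/2, -5], [-3, 10, -5], [-1, 4, -2]].
M = R⁻¹(D − P) = [[3, 0], [2, 5], [0, 1]].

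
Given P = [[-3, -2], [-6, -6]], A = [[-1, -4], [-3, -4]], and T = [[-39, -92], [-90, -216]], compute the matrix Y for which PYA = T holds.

Y = [[-3, -2], [-3, -1]]

Y = P⁻¹TA⁻¹ (apply P⁻¹ on the left and A⁻¹ on the right).
det P = 6, so P⁻¹ = [[-1, 1/3], [1, -1/2]].
det A = -8; the adjugate gives A⁻¹ = [[1/2, -1/2], [-3/8, 1/8]].
P⁻¹T = [[9, 20], [6, 16]].
Y = (P⁻¹T)A⁻¹ = [[-3, -2], [-3, -1]].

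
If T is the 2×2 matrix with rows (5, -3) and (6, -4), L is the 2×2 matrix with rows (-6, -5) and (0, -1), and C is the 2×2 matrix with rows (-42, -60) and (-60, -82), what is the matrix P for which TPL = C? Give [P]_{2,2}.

-5

Left-multiply by T⁻¹ and right-multiply by L⁻¹: P = T⁻¹CL⁻¹.
det T = -2, so T⁻¹ = [[2, -3/2], [3, -5/2]].
det L = 6, so L⁻¹ = [[-1/6, 5/6], [0, -1]].
T⁻¹C = [[6, 3], [24, 25]].
P = (T⁻¹C)L⁻¹ = [[-1, 2], [-4, -5]].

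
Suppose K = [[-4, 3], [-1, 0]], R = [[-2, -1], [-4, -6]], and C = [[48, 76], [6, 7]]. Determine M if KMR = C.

Isolating M: multiply by K⁻¹ from the left and R⁻¹ from the right, so M = K⁻¹CR⁻¹.
K has determinant 3; K⁻¹ = [[0, -1], [1/3, -4/3]].
R has determinant 8; R⁻¹ = [[-3/4, 1/8], [1/2, -1/4]].
K⁻¹C = [[-6, -7], [8, 16]].
M = (K⁻¹C)R⁻¹ = [[1, 1], [2, -3]].

M = [[1, 1], [2, -3]]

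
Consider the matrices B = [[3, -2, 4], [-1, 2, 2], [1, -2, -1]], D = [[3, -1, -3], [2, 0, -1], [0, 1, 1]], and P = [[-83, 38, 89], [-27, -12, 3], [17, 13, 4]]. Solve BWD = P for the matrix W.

W = B⁻¹PD⁻¹ (apply B⁻¹ on the left and D⁻¹ on the right).
B has determinant 4; B⁻¹ = [[1/2, -5/2, -3], [1/4, -7/4, -5/2], [0, 1, 1]].
det D = -1, so D⁻¹ = [[-1, 2, -1], [2, -3, 3], [-2, 3, -2]].
B⁻¹P = [[-25, 10, 25], [-16, -2, 7], [-10, 1, 7]].
W = (B⁻¹P)D⁻¹ = [[-5, -5, 5], [-2, -5, -4], [-2, -2, -1]].

W = [[-5, -5, 5], [-2, -5, -4], [-2, -2, -1]]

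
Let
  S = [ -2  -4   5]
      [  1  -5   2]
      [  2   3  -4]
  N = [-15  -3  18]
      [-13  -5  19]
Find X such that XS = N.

Since S sits to the right of X, X = NS⁻¹.
S has determinant 5; S⁻¹ = [[14/5, -1/5, 17/5], [8/5, -2/5, 9/5], [13/5, -2/5, 14/5]].
X = NS⁻¹ = [[-15, -3, 18], [-13, -5, 19]] · [[14/5, -1/5, 17/5], [8/5, -2/5, 9/5], [13/5, -2/5, 14/5]] = [[0, -3, -6], [5, -3, 0]].

X = [[0, -3, -6], [5, -3, 0]]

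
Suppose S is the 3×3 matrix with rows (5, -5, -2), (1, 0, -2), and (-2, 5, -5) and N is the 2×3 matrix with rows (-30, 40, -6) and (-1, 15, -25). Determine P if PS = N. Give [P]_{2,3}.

3

Since S sits to the right of P, P = NS⁻¹.
S has determinant -5; S⁻¹ = [[-2, 7, -2], [-9/5, 29/5, -8/5], [-1, 3, -1]].
P = NS⁻¹ = [[-30, 40, -6], [-1, 15, -25]] · [[-2, 7, -2], [-9/5, 29/5, -8/5], [-1, 3, -1]] = [[-6, 4, 2], [0, 5, 3]].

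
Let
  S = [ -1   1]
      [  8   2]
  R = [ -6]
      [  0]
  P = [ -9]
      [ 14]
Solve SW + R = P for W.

W = [[2], [-1]]

SW = P − R = [[-3], [14]].
S is on the left of W, so left-multiply by S⁻¹: W = S⁻¹(P − R).
det S = -10, so S⁻¹ = [[-1/5, 1/10], [4/5, 1/10]].
W = S⁻¹(P − R) = [[2], [-1]].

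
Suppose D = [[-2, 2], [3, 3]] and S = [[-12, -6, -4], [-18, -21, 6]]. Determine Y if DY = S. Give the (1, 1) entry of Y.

Left-multiplying both sides by D⁻¹ gives Y = D⁻¹S.
D has determinant -12; D⁻¹ = [[-1/4, 1/6], [1/4, 1/6]].
Y = D⁻¹S = [[-1/4, 1/6], [1/4, 1/6]] · [[-12, -6, -4], [-18, -21, 6]] = [[0, -2, 2], [-6, -5, 0]].

0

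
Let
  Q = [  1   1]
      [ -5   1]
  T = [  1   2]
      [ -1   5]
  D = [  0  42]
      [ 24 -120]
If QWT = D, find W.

Left-multiply by Q⁻¹ and right-multiply by T⁻¹: W = Q⁻¹DT⁻¹.
Q has determinant 6; Q⁻¹ = [[1/6, -1/6], [5/6, 1/6]].
det T = 7; the adjugate gives T⁻¹ = [[5/7, -2/7], [1/7, 1/7]].
Q⁻¹D = [[-4, 27], [4, 15]].
W = (Q⁻¹D)T⁻¹ = [[1, 5], [5, 1]].

W = [[1, 5], [5, 1]]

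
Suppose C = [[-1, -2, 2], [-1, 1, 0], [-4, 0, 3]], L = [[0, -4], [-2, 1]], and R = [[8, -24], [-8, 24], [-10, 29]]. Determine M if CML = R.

M = [[3, -2], [-2, 2], [2, -1]]

M = C⁻¹RL⁻¹ (apply C⁻¹ on the left and L⁻¹ on the right).
C has determinant -1; C⁻¹ = [[-3, -6, 2], [-3, -5, 2], [-4, -8, 3]].
det L = -8, so L⁻¹ = [[-1/8, -1/2], [-1/4, 0]].
C⁻¹R = [[4, -14], [-4, 10], [2, -9]].
M = (C⁻¹R)L⁻¹ = [[3, -2], [-2, 2], [2, -1]].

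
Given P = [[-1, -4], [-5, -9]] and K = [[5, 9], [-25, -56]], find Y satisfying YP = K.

Since P sits to the right of Y, Y = KP⁻¹.
det P = -11, so P⁻¹ = [[9/11, -4/11], [-5/11, 1/11]].
Y = KP⁻¹ = [[5, 9], [-25, -56]] · [[9/11, -4/11], [-5/11, 1/11]] = [[0, -1], [5, 4]].

Y = [[0, -1], [5, 4]]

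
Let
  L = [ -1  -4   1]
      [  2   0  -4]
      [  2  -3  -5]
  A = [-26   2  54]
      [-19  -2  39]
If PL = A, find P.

P = [[4, -5, -6], [5, -1, -6]]

L is on the right of P, so right-multiply by L⁻¹: P = AL⁻¹.
L has determinant -2; L⁻¹ = [[6, 23/2, -8], [-1, -3/2, 1], [3, 11/2, -4]].
P = AL⁻¹ = [[-26, 2, 54], [-19, -2, 39]] · [[6, 23/2, -8], [-1, -3/2, 1], [3, 11/2, -4]] = [[4, -5, -6], [5, -1, -6]].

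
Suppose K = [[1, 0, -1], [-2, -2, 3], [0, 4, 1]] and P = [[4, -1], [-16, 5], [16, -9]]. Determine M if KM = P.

M = [[4, -2], [4, -2], [0, -1]]

Left-multiplying both sides by K⁻¹ gives M = K⁻¹P.
det K = -6; the adjugate gives K⁻¹ = [[7/3, 2/3, 1/3], [-1/3, -1/6, 1/6], [4/3, 2/3, 1/3]].
M = K⁻¹P = [[7/3, 2/3, 1/3], [-1/3, -1/6, 1/6], [4/3, 2/3, 1/3]] · [[4, -1], [-16, 5], [16, -9]] = [[4, -2], [4, -2], [0, -1]].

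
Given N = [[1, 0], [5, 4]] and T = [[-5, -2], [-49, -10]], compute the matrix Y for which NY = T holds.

Left-multiplying both sides by N⁻¹ gives Y = N⁻¹T.
det N = 4, so N⁻¹ = [[1, 0], [-5/4, 1/4]].
Y = N⁻¹T = [[1, 0], [-5/4, 1/4]] · [[-5, -2], [-49, -10]] = [[-5, -2], [-6, 0]].

Y = [[-5, -2], [-6, 0]]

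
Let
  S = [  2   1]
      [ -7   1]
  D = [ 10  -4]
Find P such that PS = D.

P = [[-2, -2]]

Right-multiplying both sides by S⁻¹ gives P = DS⁻¹.
S has determinant 9; S⁻¹ = [[1/9, -1/9], [7/9, 2/9]].
P = DS⁻¹ = [[10, -4]] · [[1/9, -1/9], [7/9, 2/9]] = [[-2, -2]].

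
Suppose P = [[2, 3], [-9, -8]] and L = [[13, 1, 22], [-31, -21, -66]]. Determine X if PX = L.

Left-multiplying both sides by P⁻¹ gives X = P⁻¹L.
det P = 11, so P⁻¹ = [[-8/11, -3/11], [9/11, 2/11]].
X = P⁻¹L = [[-8/11, -3/11], [9/11, 2/11]] · [[13, 1, 22], [-31, -21, -66]] = [[-1, 5, 2], [5, -3, 6]].

X = [[-1, 5, 2], [5, -3, 6]]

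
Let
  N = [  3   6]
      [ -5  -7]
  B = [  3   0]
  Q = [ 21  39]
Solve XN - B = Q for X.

X = [[3, -3]]

XN = Q + B = [[24, 39]].
Right-multiplying both sides by N⁻¹ gives X = (Q + B)N⁻¹.
det N = 9; the adjugate gives N⁻¹ = [[-7/9, -2/3], [5/9, 1/3]].
X = (Q + B)N⁻¹ = [[3, -3]].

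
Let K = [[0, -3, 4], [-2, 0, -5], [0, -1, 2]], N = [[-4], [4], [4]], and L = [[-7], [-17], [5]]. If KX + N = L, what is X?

X = [[3], [5], [3]]

KX = L − N = [[-3], [-21], [1]].
Left-multiplying both sides by K⁻¹ gives X = K⁻¹(L − N).
det K = -4, so K⁻¹ = [[5/4, -1/2, -15/4], [-1, 0, 2], [-1/2, 0, 3/2]].
X = K⁻¹(L − N) = [[3], [5], [3]].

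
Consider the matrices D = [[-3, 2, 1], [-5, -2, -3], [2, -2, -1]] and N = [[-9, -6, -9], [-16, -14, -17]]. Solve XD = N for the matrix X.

X = [[-6, 3, -6], [-5, 5, -3]]

D is on the right of X, so right-multiply by D⁻¹: X = ND⁻¹.
D has determinant 4; D⁻¹ = [[-1, 0, -1], [-11/4, 1/4, -7/2], [7/2, -1/2, 4]].
X = ND⁻¹ = [[-9, -6, -9], [-16, -14, -17]] · [[-1, 0, -1], [-11/4, 1/4, -7/2], [7/2, -1/2, 4]] = [[-6, 3, -6], [-5, 5, -3]].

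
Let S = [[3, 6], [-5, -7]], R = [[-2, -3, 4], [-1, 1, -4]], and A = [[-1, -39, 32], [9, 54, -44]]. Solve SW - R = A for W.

SW = A + R = [[-3, -42, 36], [8, 55, -48]].
Since S multiplies W on the left, W = S⁻¹(A + R).
det S = 9, so S⁻¹ = [[-7/9, -2/3], [5/9, 1/3]].
W = S⁻¹(A + R) = [[-3, -4, 4], [1, -5, 4]].

W = [[-3, -4, 4], [1, -5, 4]]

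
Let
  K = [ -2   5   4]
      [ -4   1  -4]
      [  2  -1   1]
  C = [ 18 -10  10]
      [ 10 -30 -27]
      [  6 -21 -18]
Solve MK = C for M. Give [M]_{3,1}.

-5

Since K sits to the right of M, M = CK⁻¹.
K has determinant -6; K⁻¹ = [[1/2, 3/2, 4], [2/3, 5/3, 4], [-1/3, -4/3, -3]].
M = CK⁻¹ = [[18, -10, 10], [10, -30, -27], [6, -21, -18]] · [[1/2, 3/2, 4], [2/3, 5/3, 4], [-1/3, -4/3, -3]] = [[-1, -3, 2], [-6, 1, 1], [-5, -2, -6]].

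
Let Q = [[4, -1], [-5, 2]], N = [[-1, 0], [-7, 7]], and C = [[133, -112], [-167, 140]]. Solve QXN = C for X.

X = [[-5, -4], [1, 0]]

X = Q⁻¹CN⁻¹ (apply Q⁻¹ on the left and N⁻¹ on the right).
Q has determinant 3; Q⁻¹ = [[2/3, 1/3], [5/3, 4/3]].
N has determinant -7; N⁻¹ = [[-1, 0], [-1, 1/7]].
Q⁻¹C = [[33, -28], [-1, 0]].
X = (Q⁻¹C)N⁻¹ = [[-5, -4], [1, 0]].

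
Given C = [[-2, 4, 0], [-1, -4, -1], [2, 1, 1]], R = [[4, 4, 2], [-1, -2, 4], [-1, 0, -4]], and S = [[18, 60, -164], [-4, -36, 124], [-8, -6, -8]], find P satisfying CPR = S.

Left-multiply by C⁻¹ and right-multiply by R⁻¹: P = C⁻¹SR⁻¹.
det C = 2, so C⁻¹ = [[-3/2, -2, -2], [-1/2, -1, -1], [7/2, 5, 6]].
det R = -4; the adjugate gives R⁻¹ = [[-2, -4, -5], [2, 7/2, 9/2], [1/2, 1, 1]].
C⁻¹S = [[-3, -6, 14], [3, 12, -34], [-5, -6, -2]].
P = (C⁻¹S)R⁻¹ = [[1, 5, 2], [1, -4, 5], [-3, -3, -4]].

P = [[1, 5, 2], [1, -4, 5], [-3, -3, -4]]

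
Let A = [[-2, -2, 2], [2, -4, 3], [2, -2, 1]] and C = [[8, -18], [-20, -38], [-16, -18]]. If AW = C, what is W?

W = [[-6, -1], [2, 6], [0, -4]]

A is on the left of W, so left-multiply by A⁻¹: W = A⁻¹C.
det A = -4; the adjugate gives A⁻¹ = [[-1/2, 1/2, -1/2], [-1, 3/2, -5/2], [-1, 2, -3]].
W = A⁻¹C = [[-1/2, 1/2, -1/2], [-1, 3/2, -5/2], [-1, 2, -3]] · [[8, -18], [-20, -38], [-16, -18]] = [[-6, -1], [2, 6], [0, -4]].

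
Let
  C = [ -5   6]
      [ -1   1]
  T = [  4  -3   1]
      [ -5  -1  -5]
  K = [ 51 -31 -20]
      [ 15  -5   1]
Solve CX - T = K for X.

CX = K + T = [[55, -34, -19], [10, -6, -4]].
C is on the left of X, so left-multiply by C⁻¹: X = C⁻¹(K + T).
det C = 1; the adjugate gives C⁻¹ = [[1, -6], [1, -5]].
X = C⁻¹(K + T) = [[-5, 2, 5], [5, -4, 1]].

X = [[-5, 2, 5], [5, -4, 1]]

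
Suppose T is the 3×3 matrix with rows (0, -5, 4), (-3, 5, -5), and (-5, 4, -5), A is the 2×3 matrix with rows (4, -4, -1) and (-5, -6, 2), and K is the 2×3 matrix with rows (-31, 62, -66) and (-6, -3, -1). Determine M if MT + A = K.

M = [[-5, 5, 4], [-2, -3, 2]]

MT = K − A = [[-35, 66, -65], [-1, 3, -3]].
Since T sits to the right of M, M = (K − A)T⁻¹.
det T = 2, so T⁻¹ = [[-5/2, -9/2, 5/2], [5, 10, -6], [13/2, 25/2, -15/2]].
M = (K − A)T⁻¹ = [[-5, 5, 4], [-2, -3, 2]].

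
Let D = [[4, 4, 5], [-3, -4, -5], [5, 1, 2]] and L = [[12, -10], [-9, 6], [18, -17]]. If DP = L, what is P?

P = [[3, -4], [-5, -1], [4, 2]]

Left-multiplying both sides by D⁻¹ gives P = D⁻¹L.
D has determinant -3; D⁻¹ = [[1, 1, 0], [19/3, 17/3, -5/3], [-17/3, -16/3, 4/3]].
P = D⁻¹L = [[1, 1, 0], [19/3, 17/3, -5/3], [-17/3, -16/3, 4/3]] · [[12, -10], [-9, 6], [18, -17]] = [[3, -4], [-5, -1], [4, 2]].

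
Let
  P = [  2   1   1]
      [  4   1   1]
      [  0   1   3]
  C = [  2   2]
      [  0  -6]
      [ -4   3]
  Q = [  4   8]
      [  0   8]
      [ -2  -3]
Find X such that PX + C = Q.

PX = Q − C = [[2, 6], [0, 14], [2, -6]].
Left-multiplying both sides by P⁻¹ gives X = P⁻¹(Q − C).
det P = -4, so P⁻¹ = [[-1/2, 1/2, 0], [3, -3/2, -1/2], [-1, 1/2, 1/2]].
X = P⁻¹(Q − C) = [[-1, 4], [5, 0], [-1, -2]].

X = [[-1, 4], [5, 0], [-1, -2]]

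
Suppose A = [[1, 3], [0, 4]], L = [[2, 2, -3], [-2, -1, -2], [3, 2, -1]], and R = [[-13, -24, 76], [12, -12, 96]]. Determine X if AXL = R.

X = [[-2, 3, -4], [-5, -5, 1]]

Isolating X: multiply by A⁻¹ from the left and L⁻¹ from the right, so X = A⁻¹RL⁻¹.
det A = 4; the adjugate gives A⁻¹ = [[1, -3/4], [0, 1/4]].
det L = -3; the adjugate gives L⁻¹ = [[-5/3, 4/3, 7/3], [8/3, -7/3, -10/3], [1/3, -2/3, -2/3]].
A⁻¹R = [[-22, -15, 4], [3, -3, 24]].
X = (A⁻¹R)L⁻¹ = [[-2, 3, -4], [-5, -5, 1]].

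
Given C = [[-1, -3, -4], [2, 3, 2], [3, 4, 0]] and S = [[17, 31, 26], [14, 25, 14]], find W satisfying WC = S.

W = [[-4, 5, 1], [-4, -1, 4]]

C is on the right of W, so right-multiply by C⁻¹: W = SC⁻¹.
det C = -6; the adjugate gives C⁻¹ = [[4/3, 8/3, -1], [-1, -2, 1], [1/6, 5/6, -1/2]].
W = SC⁻¹ = [[17, 31, 26], [14, 25, 14]] · [[4/3, 8/3, -1], [-1, -2, 1], [1/6, 5/6, -1/2]] = [[-4, 5, 1], [-4, -1, 4]].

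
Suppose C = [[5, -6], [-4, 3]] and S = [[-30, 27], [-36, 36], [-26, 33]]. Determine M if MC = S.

M = [[-2, 5], [-4, 4], [-6, -1]]

Right-multiplying both sides by C⁻¹ gives M = SC⁻¹.
C has determinant -9; C⁻¹ = [[-1/3, -2/3], [-4/9, -5/9]].
M = SC⁻¹ = [[-30, 27], [-36, 36], [-26, 33]] · [[-1/3, -2/3], [-4/9, -5/9]] = [[-2, 5], [-4, 4], [-6, -1]].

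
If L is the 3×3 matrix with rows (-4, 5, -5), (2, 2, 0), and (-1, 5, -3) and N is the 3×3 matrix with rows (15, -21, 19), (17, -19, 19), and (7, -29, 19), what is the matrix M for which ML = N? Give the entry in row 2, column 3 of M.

L is on the right of M, so right-multiply by L⁻¹: M = NL⁻¹.
L has determinant -6; L⁻¹ = [[1, 5/3, -5/3], [-1, -7/6, 5/3], [-2, -5/2, 3]].
M = NL⁻¹ = [[15, -21, 19], [17, -19, 19], [7, -29, 19]] · [[1, 5/3, -5/3], [-1, -7/6, 5/3], [-2, -5/2, 3]] = [[-2, 2, -3], [-2, 3, -3], [-2, -2, -3]].

-3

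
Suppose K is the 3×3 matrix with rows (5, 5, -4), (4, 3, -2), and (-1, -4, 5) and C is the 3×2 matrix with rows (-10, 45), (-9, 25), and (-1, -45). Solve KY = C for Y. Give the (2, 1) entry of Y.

Since K multiplies Y on the left, Y = K⁻¹C.
K has determinant -3; K⁻¹ = [[-7/3, 3, -2/3], [6, -7, 2], [13/3, -5, 5/3]].
Y = K⁻¹C = [[-7/3, 3, -2/3], [6, -7, 2], [13/3, -5, 5/3]] · [[-10, 45], [-9, 25], [-1, -45]] = [[-3, 0], [1, 5], [0, -5]].

1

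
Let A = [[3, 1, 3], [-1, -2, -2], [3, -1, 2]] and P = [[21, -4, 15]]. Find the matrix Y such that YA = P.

Y = [[5, 3, 3]]

Right-multiplying both sides by A⁻¹ gives Y = PA⁻¹.
det A = -1; the adjugate gives A⁻¹ = [[6, 5, -4], [4, 3, -3], [-7, -6, 5]].
Y = PA⁻¹ = [[21, -4, 15]] · [[6, 5, -4], [4, 3, -3], [-7, -6, 5]] = [[5, 3, 3]].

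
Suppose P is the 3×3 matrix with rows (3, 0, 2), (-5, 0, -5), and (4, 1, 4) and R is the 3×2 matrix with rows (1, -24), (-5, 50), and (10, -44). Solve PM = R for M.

Left-multiplying both sides by P⁻¹ gives M = P⁻¹R.
det P = 5, so P⁻¹ = [[1, 2/5, 0], [0, 4/5, 1], [-1, -3/5, 0]].
M = P⁻¹R = [[1, 2/5, 0], [0, 4/5, 1], [-1, -3/5, 0]] · [[1, -24], [-5, 50], [10, -44]] = [[-1, -4], [6, -4], [2, -6]].

M = [[-1, -4], [6, -4], [2, -6]]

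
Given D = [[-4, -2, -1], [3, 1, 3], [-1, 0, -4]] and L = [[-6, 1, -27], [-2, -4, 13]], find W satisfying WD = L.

Right-multiplying both sides by D⁻¹ gives W = LD⁻¹.
D has determinant -3; D⁻¹ = [[4/3, 8/3, 5/3], [-3, -5, -3], [-1/3, -2/3, -2/3]].
W = LD⁻¹ = [[-6, 1, -27], [-2, -4, 13]] · [[4/3, 8/3, 5/3], [-3, -5, -3], [-1/3, -2/3, -2/3]] = [[-2, -3, 5], [5, 6, 0]].

W = [[-2, -3, 5], [5, 6, 0]]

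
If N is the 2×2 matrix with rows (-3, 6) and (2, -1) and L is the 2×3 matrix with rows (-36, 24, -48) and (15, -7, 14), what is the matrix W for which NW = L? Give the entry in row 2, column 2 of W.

N is on the left of W, so left-multiply by N⁻¹: W = N⁻¹L.
N has determinant -9; N⁻¹ = [[1/9, 2/3], [2/9, 1/3]].
W = N⁻¹L = [[1/9, 2/3], [2/9, 1/3]] · [[-36, 24, -48], [15, -7, 14]] = [[6, -2, 4], [-3, 3, -6]].

3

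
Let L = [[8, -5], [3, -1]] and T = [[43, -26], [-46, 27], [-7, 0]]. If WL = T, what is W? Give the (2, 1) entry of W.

-5

L is on the right of W, so right-multiply by L⁻¹: W = TL⁻¹.
L has determinant 7; L⁻¹ = [[-1/7, 5/7], [-3/7, 8/7]].
W = TL⁻¹ = [[43, -26], [-46, 27], [-7, 0]] · [[-1/7, 5/7], [-3/7, 8/7]] = [[5, 1], [-5, -2], [1, -5]].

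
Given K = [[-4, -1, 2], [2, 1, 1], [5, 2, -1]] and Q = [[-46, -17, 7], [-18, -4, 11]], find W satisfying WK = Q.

K is on the right of W, so right-multiply by K⁻¹: W = QK⁻¹.
det K = 3; the adjugate gives K⁻¹ = [[-1, 1, -1], [7/3, -2, 8/3], [-1/3, 1, -2/3]].
W = QK⁻¹ = [[-46, -17, 7], [-18, -4, 11]] · [[-1, 1, -1], [7/3, -2, 8/3], [-1/3, 1, -2/3]] = [[4, -5, -4], [5, 1, 0]].

W = [[4, -5, -4], [5, 1, 0]]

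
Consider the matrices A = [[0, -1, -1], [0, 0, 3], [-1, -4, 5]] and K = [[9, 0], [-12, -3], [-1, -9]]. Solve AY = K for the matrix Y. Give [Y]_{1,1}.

Left-multiplying both sides by A⁻¹ gives Y = A⁻¹K.
det A = 3; the adjugate gives A⁻¹ = [[4, 3, -1], [-1, -1/3, 0], [0, 1/3, 0]].
Y = A⁻¹K = [[4, 3, -1], [-1, -1/3, 0], [0, 1/3, 0]] · [[9, 0], [-12, -3], [-1, -9]] = [[1, 0], [-5, 1], [-4, -1]].

1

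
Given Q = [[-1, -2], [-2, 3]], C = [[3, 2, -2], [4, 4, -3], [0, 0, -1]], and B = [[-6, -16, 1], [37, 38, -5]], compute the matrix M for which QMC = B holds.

Left-multiply by Q⁻¹ and right-multiply by C⁻¹: M = Q⁻¹BC⁻¹.
det Q = -7; the adjugate gives Q⁻¹ = [[-3/7, -2/7], [-2/7, 1/7]].
det C = -4; the adjugate gives C⁻¹ = [[1, -1/2, -1/2], [-1, 3/4, -1/4], [0, 0, -1]].
Q⁻¹B = [[-8, -4, 1], [7, 10, -1]].
M = (Q⁻¹B)C⁻¹ = [[-4, 1, 4], [-3, 4, -5]].

M = [[-4, 1, 4], [-3, 4, -5]]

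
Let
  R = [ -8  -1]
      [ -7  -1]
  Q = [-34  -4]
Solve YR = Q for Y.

Y = [[6, -2]]

Right-multiplying both sides by R⁻¹ gives Y = QR⁻¹.
R has determinant 1; R⁻¹ = [[-1, 1], [7, -8]].
Y = QR⁻¹ = [[-34, -4]] · [[-1, 1], [7, -8]] = [[6, -2]].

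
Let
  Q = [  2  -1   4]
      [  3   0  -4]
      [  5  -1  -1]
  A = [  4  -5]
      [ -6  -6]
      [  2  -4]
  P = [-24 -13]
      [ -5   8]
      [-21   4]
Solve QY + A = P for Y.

Y = [[-5, 2], [2, 4], [-4, -2]]

QY = P − A = [[-28, -8], [1, 14], [-23, 8]].
Since Q multiplies Y on the left, Y = Q⁻¹(P − A).
Q has determinant -3; Q⁻¹ = [[4/3, 5/3, -4/3], [17/3, 22/3, -20/3], [1, 1, -1]].
Y = Q⁻¹(P − A) = [[-5, 2], [2, 4], [-4, -2]].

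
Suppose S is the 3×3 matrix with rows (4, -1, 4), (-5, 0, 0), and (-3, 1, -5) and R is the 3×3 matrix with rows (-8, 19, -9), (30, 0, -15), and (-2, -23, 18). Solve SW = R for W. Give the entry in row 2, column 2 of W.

Since S multiplies W on the left, W = S⁻¹R.
S has determinant 5; S⁻¹ = [[0, -1/5, 0], [-5, -8/5, -4], [-1, -1/5, -1]].
W = S⁻¹R = [[0, -1/5, 0], [-5, -8/5, -4], [-1, -1/5, -1]] · [[-8, 19, -9], [30, 0, -15], [-2, -23, 18]] = [[-6, 0, 3], [0, -3, -3], [4, 4, -6]].

-3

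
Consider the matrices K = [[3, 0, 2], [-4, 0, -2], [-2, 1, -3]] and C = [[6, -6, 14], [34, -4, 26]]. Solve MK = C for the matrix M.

Right-multiplying both sides by K⁻¹ gives M = CK⁻¹.
det K = -2; the adjugate gives K⁻¹ = [[-1, -1, 0], [4, 5/2, 1], [2, 3/2, 0]].
M = CK⁻¹ = [[6, -6, 14], [34, -4, 26]] · [[-1, -1, 0], [4, 5/2, 1], [2, 3/2, 0]] = [[-2, 0, -6], [2, -5, -4]].

M = [[-2, 0, -6], [2, -5, -4]]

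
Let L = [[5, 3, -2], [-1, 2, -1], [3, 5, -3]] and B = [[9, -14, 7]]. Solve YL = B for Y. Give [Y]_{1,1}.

L is on the right of Y, so right-multiply by L⁻¹: Y = BL⁻¹.
det L = -1, so L⁻¹ = [[1, 1, -1], [6, 9, -7], [11, 16, -13]].
Y = BL⁻¹ = [[9, -14, 7]] · [[1, 1, -1], [6, 9, -7], [11, 16, -13]] = [[2, -5, -2]].

2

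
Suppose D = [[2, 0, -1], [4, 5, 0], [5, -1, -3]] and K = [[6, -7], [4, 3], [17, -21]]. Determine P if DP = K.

D is on the left of P, so left-multiply by D⁻¹: P = D⁻¹K.
det D = -1; the adjugate gives D⁻¹ = [[15, -1, -5], [-12, 1, 4], [29, -2, -10]].
P = D⁻¹K = [[15, -1, -5], [-12, 1, 4], [29, -2, -10]] · [[6, -7], [4, 3], [17, -21]] = [[1, -3], [0, 3], [-4, 1]].

P = [[1, -3], [0, 3], [-4, 1]]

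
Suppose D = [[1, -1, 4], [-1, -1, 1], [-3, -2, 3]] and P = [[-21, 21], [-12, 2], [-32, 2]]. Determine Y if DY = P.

Left-multiplying both sides by D⁻¹ gives Y = D⁻¹P.
D has determinant -5; D⁻¹ = [[1/5, 1, -3/5], [0, -3, 1], [1/5, -1, 2/5]].
Y = D⁻¹P = [[1/5, 1, -3/5], [0, -3, 1], [1/5, -1, 2/5]] · [[-21, 21], [-12, 2], [-32, 2]] = [[3, 5], [4, -4], [-5, 3]].

Y = [[3, 5], [4, -4], [-5, 3]]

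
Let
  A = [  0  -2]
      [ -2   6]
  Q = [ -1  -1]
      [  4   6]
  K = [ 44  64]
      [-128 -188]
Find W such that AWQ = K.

W = [[2, 0], [2, -5]]

W = A⁻¹KQ⁻¹ (apply A⁻¹ on the left and Q⁻¹ on the right).
det A = -4; the adjugate gives A⁻¹ = [[-3/2, -1/2], [-1/2, 0]].
Q has determinant -2; Q⁻¹ = [[-3, -1/2], [2, 1/2]].
A⁻¹K = [[-2, -2], [-22, -32]].
W = (A⁻¹K)Q⁻¹ = [[2, 0], [2, -5]].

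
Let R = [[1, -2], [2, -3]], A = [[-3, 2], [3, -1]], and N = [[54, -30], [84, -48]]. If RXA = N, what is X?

Isolating X: multiply by R⁻¹ from the left and A⁻¹ from the right, so X = R⁻¹NA⁻¹.
det R = 1, so R⁻¹ = [[-3, 2], [-2, 1]].
det A = -3, so A⁻¹ = [[1/3, 2/3], [1, 1]].
R⁻¹N = [[6, -6], [-24, 12]].
X = (R⁻¹N)A⁻¹ = [[-4, -2], [4, -4]].

X = [[-4, -2], [4, -4]]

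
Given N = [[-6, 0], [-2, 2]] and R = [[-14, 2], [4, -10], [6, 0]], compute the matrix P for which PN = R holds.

P = [[2, 1], [1, -5], [-1, 0]]

N is on the right of P, so right-multiply by N⁻¹: P = RN⁻¹.
det N = -12; the adjugate gives N⁻¹ = [[-1/6, 0], [-1/6, 1/2]].
P = RN⁻¹ = [[-14, 2], [4, -10], [6, 0]] · [[-1/6, 0], [-1/6, 1/2]] = [[2, 1], [1, -5], [-1, 0]].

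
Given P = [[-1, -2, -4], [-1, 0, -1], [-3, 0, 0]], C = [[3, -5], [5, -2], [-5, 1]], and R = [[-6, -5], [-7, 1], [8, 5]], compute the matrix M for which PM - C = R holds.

PM = R + C = [[-3, -10], [-2, -1], [3, 6]].
Left-multiplying both sides by P⁻¹ gives M = P⁻¹(R + C).
P has determinant -6; P⁻¹ = [[0, 0, -1/3], [-1/2, 2, -1/2], [0, -1, 1/3]].
M = P⁻¹(R + C) = [[-1, -2], [-4, 0], [3, 3]].

M = [[-1, -2], [-4, 0], [3, 3]]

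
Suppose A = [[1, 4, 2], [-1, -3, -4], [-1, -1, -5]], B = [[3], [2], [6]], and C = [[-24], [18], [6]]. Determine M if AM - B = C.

M = [[3], [-5], [-2]]

AM = C + B = [[-21], [20], [12]].
Left-multiplying both sides by A⁻¹ gives M = A⁻¹(C + B).
det A = 3; the adjugate gives A⁻¹ = [[11/3, 6, -10/3], [-1/3, -1, 2/3], [-2/3, -1, 1/3]].
M = A⁻¹(C + B) = [[3], [-5], [-2]].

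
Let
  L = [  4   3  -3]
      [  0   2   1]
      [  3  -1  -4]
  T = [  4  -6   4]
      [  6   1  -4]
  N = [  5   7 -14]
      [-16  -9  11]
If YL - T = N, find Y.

Y = [[0, 2, 3], [-4, 3, 2]]

YL = N + T = [[9, 1, -10], [-10, -8, 7]].
L is on the right of Y, so right-multiply by L⁻¹: Y = (N + T)L⁻¹.
det L = -1; the adjugate gives L⁻¹ = [[7, -15, -9], [-3, 7, 4], [6, -13, -8]].
Y = (N + T)L⁻¹ = [[0, 2, 3], [-4, 3, 2]].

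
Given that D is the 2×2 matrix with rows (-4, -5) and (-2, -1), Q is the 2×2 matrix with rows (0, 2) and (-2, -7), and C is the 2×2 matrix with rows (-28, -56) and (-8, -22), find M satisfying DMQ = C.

M = [[1, -1], [-5, -2]]

Left-multiply by D⁻¹ and right-multiply by Q⁻¹: M = D⁻¹CQ⁻¹.
det D = -6; the adjugate gives D⁻¹ = [[1/6, -5/6], [-1/3, 2/3]].
det Q = 4; the adjugate gives Q⁻¹ = [[-7/4, -1/2], [1/2, 0]].
D⁻¹C = [[2, 9], [4, 4]].
M = (D⁻¹C)Q⁻¹ = [[1, -1], [-5, -2]].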